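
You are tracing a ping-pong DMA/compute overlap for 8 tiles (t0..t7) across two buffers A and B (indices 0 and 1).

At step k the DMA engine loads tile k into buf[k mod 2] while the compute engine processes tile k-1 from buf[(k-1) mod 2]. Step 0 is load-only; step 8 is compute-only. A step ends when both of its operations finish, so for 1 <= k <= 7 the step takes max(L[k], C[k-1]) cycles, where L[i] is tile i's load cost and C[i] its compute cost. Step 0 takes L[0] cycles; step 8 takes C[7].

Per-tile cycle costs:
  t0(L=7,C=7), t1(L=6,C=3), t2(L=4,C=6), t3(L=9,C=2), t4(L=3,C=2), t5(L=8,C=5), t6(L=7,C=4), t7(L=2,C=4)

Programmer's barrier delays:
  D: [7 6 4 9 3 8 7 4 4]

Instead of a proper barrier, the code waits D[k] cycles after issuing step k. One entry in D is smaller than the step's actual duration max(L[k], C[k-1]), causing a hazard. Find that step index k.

hazard at step 1

k=0 barrier L[0]=7→7c, D[0]=7 ok
k=1 barrier max(L[1]=6,C[0]=7)→7c, D[1]=6 SHORT
k=2 barrier max(L[2]=4,C[1]=3)→4c, D[2]=4 ok
k=3 barrier max(L[3]=9,C[2]=6)→9c, D[3]=9 ok
k=4 barrier max(L[4]=3,C[3]=2)→3c, D[4]=3 ok
k=5 barrier max(L[5]=8,C[4]=2)→8c, D[5]=8 ok
k=6 barrier max(L[6]=7,C[5]=5)→7c, D[6]=7 ok
k=7 barrier max(L[7]=2,C[6]=4)→4c, D[7]=4 ok
k=8 barrier C[7]=4→4c, D[8]=4 ok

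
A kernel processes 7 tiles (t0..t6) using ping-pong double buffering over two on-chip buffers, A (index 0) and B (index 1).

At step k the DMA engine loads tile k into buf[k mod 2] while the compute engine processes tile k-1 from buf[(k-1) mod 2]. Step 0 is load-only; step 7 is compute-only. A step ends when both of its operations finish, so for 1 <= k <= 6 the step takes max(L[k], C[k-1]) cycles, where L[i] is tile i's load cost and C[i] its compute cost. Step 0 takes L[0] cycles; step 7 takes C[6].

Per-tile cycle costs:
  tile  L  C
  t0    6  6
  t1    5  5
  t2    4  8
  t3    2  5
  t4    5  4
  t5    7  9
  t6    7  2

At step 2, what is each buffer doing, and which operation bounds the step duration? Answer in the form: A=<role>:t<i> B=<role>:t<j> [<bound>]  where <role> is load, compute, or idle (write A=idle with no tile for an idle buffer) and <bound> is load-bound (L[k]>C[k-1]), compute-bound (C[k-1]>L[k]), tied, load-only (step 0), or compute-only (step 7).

step 2: A=load:t2 B=compute:t1 [compute-bound]

[0] DMA t0→A (6c) ∥ CU idle ⇒ 6c, clock 6
[1] DMA t1→B (5c) ∥ CU A:t0 (6c) ⇒ 6c, clock 12
[2] DMA t2→A (4c) ∥ CU B:t1 (5c) ⇒ 5c, clock 17
[3] DMA t3→B (2c) ∥ CU A:t2 (8c) ⇒ 8c, clock 25
[4] DMA t4→A (5c) ∥ CU B:t3 (5c) ⇒ 5c, clock 30
[5] DMA t5→B (7c) ∥ CU A:t4 (4c) ⇒ 7c, clock 37
[6] DMA t6→A (7c) ∥ CU B:t5 (9c) ⇒ 9c, clock 46
[7] DMA idle ∥ CU A:t6 (2c) ⇒ 2c, clock 48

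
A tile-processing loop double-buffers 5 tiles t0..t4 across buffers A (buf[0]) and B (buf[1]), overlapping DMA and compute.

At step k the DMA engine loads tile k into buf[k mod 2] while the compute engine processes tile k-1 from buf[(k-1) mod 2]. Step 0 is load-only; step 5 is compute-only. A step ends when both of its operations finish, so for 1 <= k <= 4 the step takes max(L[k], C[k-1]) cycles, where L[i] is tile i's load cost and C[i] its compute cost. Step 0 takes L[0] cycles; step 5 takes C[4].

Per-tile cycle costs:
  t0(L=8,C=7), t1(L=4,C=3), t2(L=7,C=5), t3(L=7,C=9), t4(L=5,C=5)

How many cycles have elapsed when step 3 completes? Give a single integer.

[0] DMA t0→A (8c) ∥ CU idle ⇒ 8c, clock 8
[1] DMA t1→B (4c) ∥ CU A:t0 (7c) ⇒ 7c, clock 15
[2] DMA t2→A (7c) ∥ CU B:t1 (3c) ⇒ 7c, clock 22
[3] DMA t3→B (7c) ∥ CU A:t2 (5c) ⇒ 7c, clock 29
[4] DMA t4→A (5c) ∥ CU B:t3 (9c) ⇒ 9c, clock 38
[5] DMA idle ∥ CU A:t4 (5c) ⇒ 5c, clock 43

end_cycle[3] = 29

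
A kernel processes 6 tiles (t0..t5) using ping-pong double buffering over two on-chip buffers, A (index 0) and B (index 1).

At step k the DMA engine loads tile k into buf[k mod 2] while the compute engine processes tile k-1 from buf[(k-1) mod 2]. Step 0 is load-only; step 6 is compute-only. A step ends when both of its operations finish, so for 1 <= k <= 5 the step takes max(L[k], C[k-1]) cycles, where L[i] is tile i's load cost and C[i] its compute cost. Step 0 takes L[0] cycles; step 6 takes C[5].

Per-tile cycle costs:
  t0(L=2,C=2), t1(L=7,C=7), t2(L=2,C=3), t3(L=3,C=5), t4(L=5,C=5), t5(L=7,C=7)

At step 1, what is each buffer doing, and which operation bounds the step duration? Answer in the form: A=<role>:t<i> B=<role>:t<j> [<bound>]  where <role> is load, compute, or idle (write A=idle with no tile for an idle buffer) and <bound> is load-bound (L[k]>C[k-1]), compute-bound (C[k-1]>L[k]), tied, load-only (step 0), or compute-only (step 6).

step 1: A=compute:t0 B=load:t1 [load-bound]

[0] DMA t0→A (2c) ∥ CU idle ⇒ 2c, clock 2
[1] DMA t1→B (7c) ∥ CU A:t0 (2c) ⇒ 7c, clock 9
[2] DMA t2→A (2c) ∥ CU B:t1 (7c) ⇒ 7c, clock 16
[3] DMA t3→B (3c) ∥ CU A:t2 (3c) ⇒ 3c, clock 19
[4] DMA t4→A (5c) ∥ CU B:t3 (5c) ⇒ 5c, clock 24
[5] DMA t5→B (7c) ∥ CU A:t4 (5c) ⇒ 7c, clock 31
[6] DMA idle ∥ CU B:t5 (7c) ⇒ 7c, clock 38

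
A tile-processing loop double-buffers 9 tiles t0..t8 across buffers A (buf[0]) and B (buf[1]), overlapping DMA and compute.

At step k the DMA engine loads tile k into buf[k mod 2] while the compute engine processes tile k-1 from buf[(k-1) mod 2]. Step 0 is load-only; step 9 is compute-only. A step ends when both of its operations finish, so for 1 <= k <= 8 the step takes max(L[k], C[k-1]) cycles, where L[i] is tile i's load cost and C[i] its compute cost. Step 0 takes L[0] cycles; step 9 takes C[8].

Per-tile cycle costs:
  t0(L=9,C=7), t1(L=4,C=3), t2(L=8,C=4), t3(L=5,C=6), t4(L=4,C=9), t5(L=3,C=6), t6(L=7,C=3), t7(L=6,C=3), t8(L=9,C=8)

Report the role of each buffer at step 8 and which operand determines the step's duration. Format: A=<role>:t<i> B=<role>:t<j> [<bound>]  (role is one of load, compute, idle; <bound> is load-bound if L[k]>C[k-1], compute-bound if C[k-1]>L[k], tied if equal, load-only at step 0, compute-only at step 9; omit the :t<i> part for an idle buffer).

k=0 load=t0/9c comp=- wait=9 total=9
k=1 load=t1/4c comp=t0/7c wait=7 total=16
k=2 load=t2/8c comp=t1/3c wait=8 total=24
k=3 load=t3/5c comp=t2/4c wait=5 total=29
k=4 load=t4/4c comp=t3/6c wait=6 total=35
k=5 load=t5/3c comp=t4/9c wait=9 total=44
k=6 load=t6/7c comp=t5/6c wait=7 total=51
k=7 load=t7/6c comp=t6/3c wait=6 total=57
k=8 load=t8/9c comp=t7/3c wait=9 total=66
k=9 load=- comp=t8/8c wait=8 total=74

step 8: A=load:t8 B=compute:t7 [load-bound]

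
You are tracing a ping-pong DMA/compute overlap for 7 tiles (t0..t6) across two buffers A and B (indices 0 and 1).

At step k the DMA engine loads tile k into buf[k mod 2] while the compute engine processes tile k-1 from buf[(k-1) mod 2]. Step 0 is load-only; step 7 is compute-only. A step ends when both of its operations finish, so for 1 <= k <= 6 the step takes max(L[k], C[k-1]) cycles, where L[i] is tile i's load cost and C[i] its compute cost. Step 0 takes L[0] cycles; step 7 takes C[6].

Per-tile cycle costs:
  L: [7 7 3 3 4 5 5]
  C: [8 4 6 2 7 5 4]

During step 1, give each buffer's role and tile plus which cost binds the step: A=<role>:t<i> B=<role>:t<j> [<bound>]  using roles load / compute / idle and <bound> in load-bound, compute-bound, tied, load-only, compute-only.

step 1: A=compute:t0 B=load:t1 [compute-bound]

k=0 load=t0/7c comp=- wait=7 total=7
k=1 load=t1/7c comp=t0/8c wait=8 total=15
k=2 load=t2/3c comp=t1/4c wait=4 total=19
k=3 load=t3/3c comp=t2/6c wait=6 total=25
k=4 load=t4/4c comp=t3/2c wait=4 total=29
k=5 load=t5/5c comp=t4/7c wait=7 total=36
k=6 load=t6/5c comp=t5/5c wait=5 total=41
k=7 load=- comp=t6/4c wait=4 total=45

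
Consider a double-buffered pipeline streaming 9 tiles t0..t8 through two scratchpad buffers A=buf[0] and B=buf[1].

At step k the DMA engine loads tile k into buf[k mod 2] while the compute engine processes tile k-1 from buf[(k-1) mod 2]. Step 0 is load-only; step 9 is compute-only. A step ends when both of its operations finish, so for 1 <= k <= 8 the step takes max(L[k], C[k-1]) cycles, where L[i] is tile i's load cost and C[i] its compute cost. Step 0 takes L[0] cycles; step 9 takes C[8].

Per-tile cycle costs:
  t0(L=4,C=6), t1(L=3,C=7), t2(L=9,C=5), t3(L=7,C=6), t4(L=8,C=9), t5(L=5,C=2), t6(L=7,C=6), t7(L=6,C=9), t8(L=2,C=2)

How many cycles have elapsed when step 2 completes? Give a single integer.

end_cycle[2] = 19

step 0: L[0]=4 → dur=4, Σ=4 | A=load:t0 B=idle [load-only]
step 1: L[1]=3 C[0]=6 → dur=6, Σ=10 | A=compute:t0 B=load:t1 [compute-bound]
step 2: L[2]=9 C[1]=7 → dur=9, Σ=19 | A=load:t2 B=compute:t1 [load-bound]
step 3: L[3]=7 C[2]=5 → dur=7, Σ=26 | A=compute:t2 B=load:t3 [load-bound]
step 4: L[4]=8 C[3]=6 → dur=8, Σ=34 | A=load:t4 B=compute:t3 [load-bound]
step 5: L[5]=5 C[4]=9 → dur=9, Σ=43 | A=compute:t4 B=load:t5 [compute-bound]
step 6: L[6]=7 C[5]=2 → dur=7, Σ=50 | A=load:t6 B=compute:t5 [load-bound]
step 7: L[7]=6 C[6]=6 → dur=6, Σ=56 | A=compute:t6 B=load:t7 [tied]
step 8: L[8]=2 C[7]=9 → dur=9, Σ=65 | A=load:t8 B=compute:t7 [compute-bound]
step 9: C[8]=2 → dur=2, Σ=67 | A=compute:t8 B=idle [compute-only]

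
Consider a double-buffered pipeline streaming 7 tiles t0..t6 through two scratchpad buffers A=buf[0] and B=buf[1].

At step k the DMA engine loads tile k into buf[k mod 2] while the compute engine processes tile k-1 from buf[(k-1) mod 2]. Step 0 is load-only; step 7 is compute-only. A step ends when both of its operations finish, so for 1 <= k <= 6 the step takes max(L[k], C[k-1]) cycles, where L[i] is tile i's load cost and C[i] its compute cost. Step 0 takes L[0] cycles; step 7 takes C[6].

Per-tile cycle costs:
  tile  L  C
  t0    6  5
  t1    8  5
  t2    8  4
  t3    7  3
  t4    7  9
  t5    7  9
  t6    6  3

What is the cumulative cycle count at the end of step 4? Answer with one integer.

end_cycle[4] = 36

k=0 load=t0/6c comp=- wait=6 total=6
k=1 load=t1/8c comp=t0/5c wait=8 total=14
k=2 load=t2/8c comp=t1/5c wait=8 total=22
k=3 load=t3/7c comp=t2/4c wait=7 total=29
k=4 load=t4/7c comp=t3/3c wait=7 total=36
k=5 load=t5/7c comp=t4/9c wait=9 total=45
k=6 load=t6/6c comp=t5/9c wait=9 total=54
k=7 load=- comp=t6/3c wait=3 total=57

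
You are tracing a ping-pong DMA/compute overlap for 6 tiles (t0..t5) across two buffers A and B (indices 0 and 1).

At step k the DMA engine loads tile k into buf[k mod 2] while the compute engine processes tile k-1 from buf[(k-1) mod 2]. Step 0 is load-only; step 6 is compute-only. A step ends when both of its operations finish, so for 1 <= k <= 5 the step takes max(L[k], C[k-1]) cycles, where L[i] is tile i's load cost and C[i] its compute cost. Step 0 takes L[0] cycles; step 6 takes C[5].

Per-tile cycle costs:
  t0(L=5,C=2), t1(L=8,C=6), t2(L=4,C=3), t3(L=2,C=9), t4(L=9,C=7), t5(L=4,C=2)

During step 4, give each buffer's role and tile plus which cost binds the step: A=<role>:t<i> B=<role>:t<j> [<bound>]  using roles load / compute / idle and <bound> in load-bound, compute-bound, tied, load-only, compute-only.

[0] DMA t0→A (5c) ∥ CU idle ⇒ 5c, clock 5
[1] DMA t1→B (8c) ∥ CU A:t0 (2c) ⇒ 8c, clock 13
[2] DMA t2→A (4c) ∥ CU B:t1 (6c) ⇒ 6c, clock 19
[3] DMA t3→B (2c) ∥ CU A:t2 (3c) ⇒ 3c, clock 22
[4] DMA t4→A (9c) ∥ CU B:t3 (9c) ⇒ 9c, clock 31
[5] DMA t5→B (4c) ∥ CU A:t4 (7c) ⇒ 7c, clock 38
[6] DMA idle ∥ CU B:t5 (2c) ⇒ 2c, clock 40

step 4: A=load:t4 B=compute:t3 [tied]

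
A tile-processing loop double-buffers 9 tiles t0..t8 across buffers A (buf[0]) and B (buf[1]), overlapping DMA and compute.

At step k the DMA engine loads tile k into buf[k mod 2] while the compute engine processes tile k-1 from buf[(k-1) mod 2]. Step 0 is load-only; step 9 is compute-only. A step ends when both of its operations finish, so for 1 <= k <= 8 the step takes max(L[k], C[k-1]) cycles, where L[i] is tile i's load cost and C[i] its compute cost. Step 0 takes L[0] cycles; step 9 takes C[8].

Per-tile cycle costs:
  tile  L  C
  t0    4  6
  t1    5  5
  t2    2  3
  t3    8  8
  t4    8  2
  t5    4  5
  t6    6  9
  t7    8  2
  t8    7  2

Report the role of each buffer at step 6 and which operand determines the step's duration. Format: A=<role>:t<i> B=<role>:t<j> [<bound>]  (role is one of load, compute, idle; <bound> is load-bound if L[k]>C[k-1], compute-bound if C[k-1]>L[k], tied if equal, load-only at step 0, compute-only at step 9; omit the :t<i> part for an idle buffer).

k=0 load=t0/4c comp=- wait=4 total=4
k=1 load=t1/5c comp=t0/6c wait=6 total=10
k=2 load=t2/2c comp=t1/5c wait=5 total=15
k=3 load=t3/8c comp=t2/3c wait=8 total=23
k=4 load=t4/8c comp=t3/8c wait=8 total=31
k=5 load=t5/4c comp=t4/2c wait=4 total=35
k=6 load=t6/6c comp=t5/5c wait=6 total=41
k=7 load=t7/8c comp=t6/9c wait=9 total=50
k=8 load=t8/7c comp=t7/2c wait=7 total=57
k=9 load=- comp=t8/2c wait=2 total=59

step 6: A=load:t6 B=compute:t5 [load-bound]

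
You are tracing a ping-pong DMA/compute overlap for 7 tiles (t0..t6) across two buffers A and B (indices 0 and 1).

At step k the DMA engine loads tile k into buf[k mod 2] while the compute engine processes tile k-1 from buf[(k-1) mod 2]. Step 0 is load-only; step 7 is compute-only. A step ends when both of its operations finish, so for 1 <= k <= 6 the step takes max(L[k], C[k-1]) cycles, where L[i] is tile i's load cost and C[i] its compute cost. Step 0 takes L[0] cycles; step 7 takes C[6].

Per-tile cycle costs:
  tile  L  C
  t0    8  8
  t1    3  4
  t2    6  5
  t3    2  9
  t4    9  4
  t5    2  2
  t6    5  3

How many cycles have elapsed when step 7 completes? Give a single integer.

end_cycle[7] = 48

[0] DMA t0→A (8c) ∥ CU idle ⇒ 8c, clock 8
[1] DMA t1→B (3c) ∥ CU A:t0 (8c) ⇒ 8c, clock 16
[2] DMA t2→A (6c) ∥ CU B:t1 (4c) ⇒ 6c, clock 22
[3] DMA t3→B (2c) ∥ CU A:t2 (5c) ⇒ 5c, clock 27
[4] DMA t4→A (9c) ∥ CU B:t3 (9c) ⇒ 9c, clock 36
[5] DMA t5→B (2c) ∥ CU A:t4 (4c) ⇒ 4c, clock 40
[6] DMA t6→A (5c) ∥ CU B:t5 (2c) ⇒ 5c, clock 45
[7] DMA idle ∥ CU A:t6 (3c) ⇒ 3c, clock 48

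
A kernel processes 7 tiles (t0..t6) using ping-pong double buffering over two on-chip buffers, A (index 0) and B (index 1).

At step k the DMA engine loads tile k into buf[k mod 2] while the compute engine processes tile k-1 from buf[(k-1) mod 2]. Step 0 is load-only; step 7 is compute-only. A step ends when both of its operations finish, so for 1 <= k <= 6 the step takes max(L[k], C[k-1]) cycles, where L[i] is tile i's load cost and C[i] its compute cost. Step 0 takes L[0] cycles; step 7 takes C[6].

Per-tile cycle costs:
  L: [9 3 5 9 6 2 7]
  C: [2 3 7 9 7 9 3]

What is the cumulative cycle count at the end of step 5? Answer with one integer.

step 0: L[0]=9 → dur=9, Σ=9 | A=load:t0 B=idle [load-only]
step 1: L[1]=3 C[0]=2 → dur=3, Σ=12 | A=compute:t0 B=load:t1 [load-bound]
step 2: L[2]=5 C[1]=3 → dur=5, Σ=17 | A=load:t2 B=compute:t1 [load-bound]
step 3: L[3]=9 C[2]=7 → dur=9, Σ=26 | A=compute:t2 B=load:t3 [load-bound]
step 4: L[4]=6 C[3]=9 → dur=9, Σ=35 | A=load:t4 B=compute:t3 [compute-bound]
step 5: L[5]=2 C[4]=7 → dur=7, Σ=42 | A=compute:t4 B=load:t5 [compute-bound]
step 6: L[6]=7 C[5]=9 → dur=9, Σ=51 | A=load:t6 B=compute:t5 [compute-bound]
step 7: C[6]=3 → dur=3, Σ=54 | A=compute:t6 B=idle [compute-only]

end_cycle[5] = 42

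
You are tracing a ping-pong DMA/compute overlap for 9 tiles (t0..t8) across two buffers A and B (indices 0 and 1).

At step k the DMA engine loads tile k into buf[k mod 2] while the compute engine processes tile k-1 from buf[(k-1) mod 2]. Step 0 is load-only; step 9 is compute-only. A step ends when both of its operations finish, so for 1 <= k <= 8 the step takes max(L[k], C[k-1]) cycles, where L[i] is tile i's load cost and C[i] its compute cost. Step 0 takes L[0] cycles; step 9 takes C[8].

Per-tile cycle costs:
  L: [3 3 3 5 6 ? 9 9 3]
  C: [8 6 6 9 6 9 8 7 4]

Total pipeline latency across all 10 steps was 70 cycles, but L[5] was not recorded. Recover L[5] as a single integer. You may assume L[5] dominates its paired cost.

step 0 | dur = L[0]=3 = 3
step 1 | dur = max(L[1]=3, C[0]=8) = 8
step 2 | dur = max(L[2]=3, C[1]=6) = 6
step 3 | dur = max(L[3]=5, C[2]=6) = 6
step 4 | dur = max(L[4]=6, C[3]=9) = 9
step 5 | dur = max(L[5]=?, C[4]=6) = L[5]  (unknown; binding)
step 6 | dur = max(L[6]=9, C[5]=9) = 9
step 7 | dur = max(L[7]=9, C[6]=8) = 9
step 8 | dur = max(L[8]=3, C[7]=7) = 7
step 9 | dur = C[8]=4 = 4
sum of known step durations = 61
dur[5] = total - known = 70 - 61 = 9
L[5] is the binding max in step 5, so L[5] = dur[5] = 9

L[5] = 9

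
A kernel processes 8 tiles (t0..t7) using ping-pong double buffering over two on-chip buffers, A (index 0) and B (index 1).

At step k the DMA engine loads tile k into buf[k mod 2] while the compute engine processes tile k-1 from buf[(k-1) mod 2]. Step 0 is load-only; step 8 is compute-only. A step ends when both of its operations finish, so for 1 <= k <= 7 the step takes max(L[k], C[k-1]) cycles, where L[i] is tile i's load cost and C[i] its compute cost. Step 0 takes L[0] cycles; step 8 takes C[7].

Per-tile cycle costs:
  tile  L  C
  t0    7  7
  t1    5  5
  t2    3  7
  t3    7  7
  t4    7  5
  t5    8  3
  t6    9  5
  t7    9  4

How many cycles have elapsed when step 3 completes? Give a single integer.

end_cycle[3] = 26

k=0 load=t0/7c comp=- wait=7 total=7
k=1 load=t1/5c comp=t0/7c wait=7 total=14
k=2 load=t2/3c comp=t1/5c wait=5 total=19
k=3 load=t3/7c comp=t2/7c wait=7 total=26
k=4 load=t4/7c comp=t3/7c wait=7 total=33
k=5 load=t5/8c comp=t4/5c wait=8 total=41
k=6 load=t6/9c comp=t5/3c wait=9 total=50
k=7 load=t7/9c comp=t6/5c wait=9 total=59
k=8 load=- comp=t7/4c wait=4 total=63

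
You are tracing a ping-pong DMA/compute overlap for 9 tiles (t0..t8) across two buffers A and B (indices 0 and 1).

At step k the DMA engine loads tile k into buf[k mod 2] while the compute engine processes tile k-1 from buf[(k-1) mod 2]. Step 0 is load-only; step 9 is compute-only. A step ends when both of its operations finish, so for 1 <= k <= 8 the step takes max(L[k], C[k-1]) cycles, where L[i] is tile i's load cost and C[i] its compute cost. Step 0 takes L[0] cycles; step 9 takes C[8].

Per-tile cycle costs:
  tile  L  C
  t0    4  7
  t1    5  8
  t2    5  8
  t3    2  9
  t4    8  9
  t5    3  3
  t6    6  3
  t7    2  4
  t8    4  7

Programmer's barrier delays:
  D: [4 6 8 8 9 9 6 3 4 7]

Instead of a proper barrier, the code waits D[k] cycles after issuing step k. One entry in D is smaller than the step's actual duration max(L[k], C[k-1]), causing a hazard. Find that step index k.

hazard at step 1

k=0 barrier L[0]=4→4c, D[0]=4 ok
k=1 barrier max(L[1]=5,C[0]=7)→7c, D[1]=6 SHORT
k=2 barrier max(L[2]=5,C[1]=8)→8c, D[2]=8 ok
k=3 barrier max(L[3]=2,C[2]=8)→8c, D[3]=8 ok
k=4 barrier max(L[4]=8,C[3]=9)→9c, D[4]=9 ok
k=5 barrier max(L[5]=3,C[4]=9)→9c, D[5]=9 ok
k=6 barrier max(L[6]=6,C[5]=3)→6c, D[6]=6 ok
k=7 barrier max(L[7]=2,C[6]=3)→3c, D[7]=3 ok
k=8 barrier max(L[8]=4,C[7]=4)→4c, D[8]=4 ok
k=9 barrier C[8]=7→7c, D[9]=7 ok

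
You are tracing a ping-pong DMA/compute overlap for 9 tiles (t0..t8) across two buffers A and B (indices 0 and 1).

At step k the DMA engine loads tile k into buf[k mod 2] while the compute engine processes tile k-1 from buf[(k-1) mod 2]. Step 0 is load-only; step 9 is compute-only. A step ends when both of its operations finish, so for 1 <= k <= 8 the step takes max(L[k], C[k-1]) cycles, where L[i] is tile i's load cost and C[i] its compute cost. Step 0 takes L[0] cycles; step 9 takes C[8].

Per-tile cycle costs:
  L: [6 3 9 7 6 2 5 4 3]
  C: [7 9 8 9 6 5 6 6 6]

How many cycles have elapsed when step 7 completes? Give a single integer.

[0] DMA t0→A (6c) ∥ CU idle ⇒ 6c, clock 6
[1] DMA t1→B (3c) ∥ CU A:t0 (7c) ⇒ 7c, clock 13
[2] DMA t2→A (9c) ∥ CU B:t1 (9c) ⇒ 9c, clock 22
[3] DMA t3→B (7c) ∥ CU A:t2 (8c) ⇒ 8c, clock 30
[4] DMA t4→A (6c) ∥ CU B:t3 (9c) ⇒ 9c, clock 39
[5] DMA t5→B (2c) ∥ CU A:t4 (6c) ⇒ 6c, clock 45
[6] DMA t6→A (5c) ∥ CU B:t5 (5c) ⇒ 5c, clock 50
[7] DMA t7→B (4c) ∥ CU A:t6 (6c) ⇒ 6c, clock 56
[8] DMA t8→A (3c) ∥ CU B:t7 (6c) ⇒ 6c, clock 62
[9] DMA idle ∥ CU A:t8 (6c) ⇒ 6c, clock 68

end_cycle[7] = 56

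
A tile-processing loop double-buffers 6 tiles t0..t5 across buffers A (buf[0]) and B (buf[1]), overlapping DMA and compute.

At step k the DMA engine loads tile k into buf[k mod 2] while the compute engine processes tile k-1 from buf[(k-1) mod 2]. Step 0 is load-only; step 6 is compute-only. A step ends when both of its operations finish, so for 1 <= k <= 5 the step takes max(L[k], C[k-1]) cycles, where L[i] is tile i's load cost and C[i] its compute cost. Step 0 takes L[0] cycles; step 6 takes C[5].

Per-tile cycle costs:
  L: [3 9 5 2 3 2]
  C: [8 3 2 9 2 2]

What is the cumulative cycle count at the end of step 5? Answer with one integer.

end_cycle[5] = 30

  0. 3=3c; end=3; A:t0 B:-
  1. max(9,8)=9c; end=12; A:t0 B:t1
  2. max(5,3)=5c; end=17; A:t2 B:t1
  3. max(2,2)=2c; end=19; A:t2 B:t3
  4. max(3,9)=9c; end=28; A:t4 B:t3
  5. max(2,2)=2c; end=30; A:t4 B:t5
  6. 2=2c; end=32; A:t4 B:t5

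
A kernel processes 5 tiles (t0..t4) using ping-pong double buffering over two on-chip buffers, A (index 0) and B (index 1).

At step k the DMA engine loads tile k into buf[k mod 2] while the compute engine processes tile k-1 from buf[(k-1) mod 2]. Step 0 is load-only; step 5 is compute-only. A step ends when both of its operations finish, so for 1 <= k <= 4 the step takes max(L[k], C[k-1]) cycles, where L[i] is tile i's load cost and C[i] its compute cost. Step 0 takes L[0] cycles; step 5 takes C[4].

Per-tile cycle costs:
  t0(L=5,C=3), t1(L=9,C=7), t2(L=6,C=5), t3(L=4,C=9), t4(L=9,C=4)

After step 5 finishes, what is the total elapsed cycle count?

k=0 load=t0/5c comp=- wait=5 total=5
k=1 load=t1/9c comp=t0/3c wait=9 total=14
k=2 load=t2/6c comp=t1/7c wait=7 total=21
k=3 load=t3/4c comp=t2/5c wait=5 total=26
k=4 load=t4/9c comp=t3/9c wait=9 total=35
k=5 load=- comp=t4/4c wait=4 total=39

end_cycle[5] = 39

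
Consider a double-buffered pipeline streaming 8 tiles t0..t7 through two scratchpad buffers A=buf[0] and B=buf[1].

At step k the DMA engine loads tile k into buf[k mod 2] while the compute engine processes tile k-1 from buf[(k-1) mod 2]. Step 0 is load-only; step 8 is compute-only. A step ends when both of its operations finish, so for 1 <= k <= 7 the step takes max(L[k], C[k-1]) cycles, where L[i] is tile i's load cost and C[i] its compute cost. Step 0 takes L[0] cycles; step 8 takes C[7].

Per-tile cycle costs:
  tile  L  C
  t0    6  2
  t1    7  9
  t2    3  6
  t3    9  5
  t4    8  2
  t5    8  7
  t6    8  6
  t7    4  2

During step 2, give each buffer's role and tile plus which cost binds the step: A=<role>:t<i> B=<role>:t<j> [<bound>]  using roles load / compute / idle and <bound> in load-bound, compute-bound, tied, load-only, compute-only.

step 2: A=load:t2 B=compute:t1 [compute-bound]

step 0: L[0]=6 → dur=6, Σ=6 | A=load:t0 B=idle [load-only]
step 1: L[1]=7 C[0]=2 → dur=7, Σ=13 | A=compute:t0 B=load:t1 [load-bound]
step 2: L[2]=3 C[1]=9 → dur=9, Σ=22 | A=load:t2 B=compute:t1 [compute-bound]
step 3: L[3]=9 C[2]=6 → dur=9, Σ=31 | A=compute:t2 B=load:t3 [load-bound]
step 4: L[4]=8 C[3]=5 → dur=8, Σ=39 | A=load:t4 B=compute:t3 [load-bound]
step 5: L[5]=8 C[4]=2 → dur=8, Σ=47 | A=compute:t4 B=load:t5 [load-bound]
step 6: L[6]=8 C[5]=7 → dur=8, Σ=55 | A=load:t6 B=compute:t5 [load-bound]
step 7: L[7]=4 C[6]=6 → dur=6, Σ=61 | A=compute:t6 B=load:t7 [compute-bound]
step 8: C[7]=2 → dur=2, Σ=63 | A=idle B=compute:t7 [compute-only]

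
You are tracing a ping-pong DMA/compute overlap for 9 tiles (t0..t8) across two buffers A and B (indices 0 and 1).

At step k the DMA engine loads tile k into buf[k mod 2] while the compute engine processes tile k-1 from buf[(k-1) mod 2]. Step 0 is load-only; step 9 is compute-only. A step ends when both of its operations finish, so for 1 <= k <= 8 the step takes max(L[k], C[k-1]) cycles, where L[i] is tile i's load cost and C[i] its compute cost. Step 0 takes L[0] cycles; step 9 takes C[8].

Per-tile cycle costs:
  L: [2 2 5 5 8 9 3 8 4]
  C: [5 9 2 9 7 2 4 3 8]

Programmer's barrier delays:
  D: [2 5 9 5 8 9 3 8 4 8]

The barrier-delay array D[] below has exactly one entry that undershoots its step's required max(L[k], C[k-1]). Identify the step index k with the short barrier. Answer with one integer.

hazard at step 4

step 0: need L[0]=2 = 2; D[0]=2 ok
step 1: need max(L[1]=2,C[0]=5) = 5; D[1]=5 ok
step 2: need max(L[2]=5,C[1]=9) = 9; D[2]=9 ok
step 3: need max(L[3]=5,C[2]=2) = 5; D[3]=5 ok
step 4: need max(L[4]=8,C[3]=9) = 9; D[4]=8 SHORT
step 5: need max(L[5]=9,C[4]=7) = 9; D[5]=9 ok
step 6: need max(L[6]=3,C[5]=2) = 3; D[6]=3 ok
step 7: need max(L[7]=8,C[6]=4) = 8; D[7]=8 ok
step 8: need max(L[8]=4,C[7]=3) = 4; D[8]=4 ok
step 9: need C[8]=8 = 8; D[9]=8 ok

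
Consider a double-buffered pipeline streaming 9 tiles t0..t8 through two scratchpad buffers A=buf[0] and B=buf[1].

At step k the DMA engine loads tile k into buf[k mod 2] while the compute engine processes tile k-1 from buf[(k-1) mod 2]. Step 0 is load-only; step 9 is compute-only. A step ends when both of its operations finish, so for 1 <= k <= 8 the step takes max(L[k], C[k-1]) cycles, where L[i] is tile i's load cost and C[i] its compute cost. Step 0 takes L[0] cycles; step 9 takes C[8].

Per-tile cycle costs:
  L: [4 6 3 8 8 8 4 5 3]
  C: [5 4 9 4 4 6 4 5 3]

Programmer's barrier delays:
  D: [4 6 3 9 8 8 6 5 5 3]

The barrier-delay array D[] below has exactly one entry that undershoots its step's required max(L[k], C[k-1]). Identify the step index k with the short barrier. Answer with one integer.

hazard at step 2

[0] required=L[0]=4=4 vs D=4 ok
[1] required=max(L[1]=6,C[0]=5)=6 vs D=6 ok
[2] required=max(L[2]=3,C[1]=4)=4 vs D=3 SHORT
[3] required=max(L[3]=8,C[2]=9)=9 vs D=9 ok
[4] required=max(L[4]=8,C[3]=4)=8 vs D=8 ok
[5] required=max(L[5]=8,C[4]=4)=8 vs D=8 ok
[6] required=max(L[6]=4,C[5]=6)=6 vs D=6 ok
[7] required=max(L[7]=5,C[6]=4)=5 vs D=5 ok
[8] required=max(L[8]=3,C[7]=5)=5 vs D=5 ok
[9] required=C[8]=3=3 vs D=3 ok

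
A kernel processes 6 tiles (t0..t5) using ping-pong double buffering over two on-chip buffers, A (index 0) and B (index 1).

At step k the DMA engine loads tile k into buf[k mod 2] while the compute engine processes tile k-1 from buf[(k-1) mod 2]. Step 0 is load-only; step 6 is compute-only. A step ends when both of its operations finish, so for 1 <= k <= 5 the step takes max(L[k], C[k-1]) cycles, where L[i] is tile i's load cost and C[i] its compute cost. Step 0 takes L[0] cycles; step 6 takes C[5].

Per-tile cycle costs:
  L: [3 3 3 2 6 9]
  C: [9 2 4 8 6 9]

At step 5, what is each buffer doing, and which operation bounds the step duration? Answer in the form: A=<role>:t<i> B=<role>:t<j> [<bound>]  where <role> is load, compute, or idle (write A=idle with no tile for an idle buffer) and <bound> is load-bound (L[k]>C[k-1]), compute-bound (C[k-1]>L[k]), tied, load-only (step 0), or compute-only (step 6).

step 5: A=compute:t4 B=load:t5 [load-bound]

[0] DMA t0→A (3c) ∥ CU idle ⇒ 3c, clock 3
[1] DMA t1→B (3c) ∥ CU A:t0 (9c) ⇒ 9c, clock 12
[2] DMA t2→A (3c) ∥ CU B:t1 (2c) ⇒ 3c, clock 15
[3] DMA t3→B (2c) ∥ CU A:t2 (4c) ⇒ 4c, clock 19
[4] DMA t4→A (6c) ∥ CU B:t3 (8c) ⇒ 8c, clock 27
[5] DMA t5→B (9c) ∥ CU A:t4 (6c) ⇒ 9c, clock 36
[6] DMA idle ∥ CU B:t5 (9c) ⇒ 9c, clock 45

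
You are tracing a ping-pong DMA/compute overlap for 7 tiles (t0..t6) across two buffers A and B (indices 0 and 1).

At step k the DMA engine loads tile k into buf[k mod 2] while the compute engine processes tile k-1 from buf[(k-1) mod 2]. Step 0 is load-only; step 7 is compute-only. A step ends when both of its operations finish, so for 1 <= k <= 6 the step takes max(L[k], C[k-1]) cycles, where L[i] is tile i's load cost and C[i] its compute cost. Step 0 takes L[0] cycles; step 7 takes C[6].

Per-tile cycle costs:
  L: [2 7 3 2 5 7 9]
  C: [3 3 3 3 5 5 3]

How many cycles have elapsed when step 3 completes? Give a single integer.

k=0 load=t0/2c comp=- wait=2 total=2
k=1 load=t1/7c comp=t0/3c wait=7 total=9
k=2 load=t2/3c comp=t1/3c wait=3 total=12
k=3 load=t3/2c comp=t2/3c wait=3 total=15
k=4 load=t4/5c comp=t3/3c wait=5 total=20
k=5 load=t5/7c comp=t4/5c wait=7 total=27
k=6 load=t6/9c comp=t5/5c wait=9 total=36
k=7 load=- comp=t6/3c wait=3 total=39

end_cycle[3] = 15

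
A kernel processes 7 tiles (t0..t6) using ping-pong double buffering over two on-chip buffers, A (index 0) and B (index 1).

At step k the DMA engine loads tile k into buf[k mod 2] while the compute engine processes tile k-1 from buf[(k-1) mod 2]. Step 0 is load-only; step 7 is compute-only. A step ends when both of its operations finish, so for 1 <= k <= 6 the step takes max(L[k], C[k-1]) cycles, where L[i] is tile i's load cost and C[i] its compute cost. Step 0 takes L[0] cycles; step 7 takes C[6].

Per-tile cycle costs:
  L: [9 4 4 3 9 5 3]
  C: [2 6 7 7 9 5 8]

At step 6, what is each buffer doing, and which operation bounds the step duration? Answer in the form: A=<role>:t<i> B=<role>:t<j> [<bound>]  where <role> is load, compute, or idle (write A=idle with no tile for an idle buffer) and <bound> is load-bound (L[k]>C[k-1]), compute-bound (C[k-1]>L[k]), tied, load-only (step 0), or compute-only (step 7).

[0] DMA t0→A (9c) ∥ CU idle ⇒ 9c, clock 9
[1] DMA t1→B (4c) ∥ CU A:t0 (2c) ⇒ 4c, clock 13
[2] DMA t2→A (4c) ∥ CU B:t1 (6c) ⇒ 6c, clock 19
[3] DMA t3→B (3c) ∥ CU A:t2 (7c) ⇒ 7c, clock 26
[4] DMA t4→A (9c) ∥ CU B:t3 (7c) ⇒ 9c, clock 35
[5] DMA t5→B (5c) ∥ CU A:t4 (9c) ⇒ 9c, clock 44
[6] DMA t6→A (3c) ∥ CU B:t5 (5c) ⇒ 5c, clock 49
[7] DMA idle ∥ CU A:t6 (8c) ⇒ 8c, clock 57

step 6: A=load:t6 B=compute:t5 [compute-bound]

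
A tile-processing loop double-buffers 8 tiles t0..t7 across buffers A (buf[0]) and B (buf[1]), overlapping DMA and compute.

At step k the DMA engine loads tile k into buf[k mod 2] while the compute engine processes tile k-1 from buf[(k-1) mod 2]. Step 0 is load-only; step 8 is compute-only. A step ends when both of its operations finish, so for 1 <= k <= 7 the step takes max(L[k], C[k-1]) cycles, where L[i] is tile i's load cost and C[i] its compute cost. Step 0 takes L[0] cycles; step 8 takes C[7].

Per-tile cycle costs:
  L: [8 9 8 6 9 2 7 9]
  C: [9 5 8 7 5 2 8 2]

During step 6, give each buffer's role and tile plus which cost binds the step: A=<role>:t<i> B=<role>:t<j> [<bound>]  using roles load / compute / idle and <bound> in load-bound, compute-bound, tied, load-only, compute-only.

step 6: A=load:t6 B=compute:t5 [load-bound]

step 0: L[0]=8 → dur=8, Σ=8 | A=load:t0 B=idle [load-only]
step 1: L[1]=9 C[0]=9 → dur=9, Σ=17 | A=compute:t0 B=load:t1 [tied]
step 2: L[2]=8 C[1]=5 → dur=8, Σ=25 | A=load:t2 B=compute:t1 [load-bound]
step 3: L[3]=6 C[2]=8 → dur=8, Σ=33 | A=compute:t2 B=load:t3 [compute-bound]
step 4: L[4]=9 C[3]=7 → dur=9, Σ=42 | A=load:t4 B=compute:t3 [load-bound]
step 5: L[5]=2 C[4]=5 → dur=5, Σ=47 | A=compute:t4 B=load:t5 [compute-bound]
step 6: L[6]=7 C[5]=2 → dur=7, Σ=54 | A=load:t6 B=compute:t5 [load-bound]
step 7: L[7]=9 C[6]=8 → dur=9, Σ=63 | A=compute:t6 B=load:t7 [load-bound]
step 8: C[7]=2 → dur=2, Σ=65 | A=idle B=compute:t7 [compute-only]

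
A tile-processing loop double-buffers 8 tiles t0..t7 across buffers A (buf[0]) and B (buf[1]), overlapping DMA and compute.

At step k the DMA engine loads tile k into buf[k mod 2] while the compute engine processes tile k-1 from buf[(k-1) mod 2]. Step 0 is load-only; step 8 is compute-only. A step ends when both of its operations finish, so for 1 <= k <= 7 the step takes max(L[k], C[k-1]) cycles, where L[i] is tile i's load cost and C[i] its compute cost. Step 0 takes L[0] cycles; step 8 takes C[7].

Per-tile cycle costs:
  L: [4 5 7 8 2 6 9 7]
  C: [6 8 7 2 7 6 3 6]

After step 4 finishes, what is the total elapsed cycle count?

end_cycle[4] = 28

[0] DMA t0→A (4c) ∥ CU idle ⇒ 4c, clock 4
[1] DMA t1→B (5c) ∥ CU A:t0 (6c) ⇒ 6c, clock 10
[2] DMA t2→A (7c) ∥ CU B:t1 (8c) ⇒ 8c, clock 18
[3] DMA t3→B (8c) ∥ CU A:t2 (7c) ⇒ 8c, clock 26
[4] DMA t4→A (2c) ∥ CU B:t3 (2c) ⇒ 2c, clock 28
[5] DMA t5→B (6c) ∥ CU A:t4 (7c) ⇒ 7c, clock 35
[6] DMA t6→A (9c) ∥ CU B:t5 (6c) ⇒ 9c, clock 44
[7] DMA t7→B (7c) ∥ CU A:t6 (3c) ⇒ 7c, clock 51
[8] DMA idle ∥ CU B:t7 (6c) ⇒ 6c, clock 57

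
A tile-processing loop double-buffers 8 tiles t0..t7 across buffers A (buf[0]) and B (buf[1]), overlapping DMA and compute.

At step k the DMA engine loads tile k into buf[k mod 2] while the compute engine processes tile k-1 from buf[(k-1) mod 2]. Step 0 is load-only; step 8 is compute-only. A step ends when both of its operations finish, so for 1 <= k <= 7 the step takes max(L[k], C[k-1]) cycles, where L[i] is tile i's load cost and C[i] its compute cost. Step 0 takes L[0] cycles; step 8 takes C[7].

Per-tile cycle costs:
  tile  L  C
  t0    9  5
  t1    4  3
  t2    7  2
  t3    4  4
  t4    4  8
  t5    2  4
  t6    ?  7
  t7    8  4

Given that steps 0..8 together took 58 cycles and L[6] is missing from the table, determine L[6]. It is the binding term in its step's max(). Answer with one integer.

L[6] = 9

step 0 = dur = L[0]=9 = 9
step 1 = dur = max(L[1]=4, C[0]=5) = 5
step 2 = dur = max(L[2]=7, C[1]=3) = 7
step 3 = dur = max(L[3]=4, C[2]=2) = 4
step 4 = dur = max(L[4]=4, C[3]=4) = 4
step 5 = dur = max(L[5]=2, C[4]=8) = 8
step 6 = dur = max(L[6]=?, C[5]=4) = L[6]  (unknown; binding)
step 7 = dur = max(L[7]=8, C[6]=7) = 8
step 8 = dur = C[7]=4 = 4
sum of known step durations = 49
dur[6] = total - known = 58 - 49 = 9
L[6] is the binding max in step 6, so L[6] = dur[6] = 9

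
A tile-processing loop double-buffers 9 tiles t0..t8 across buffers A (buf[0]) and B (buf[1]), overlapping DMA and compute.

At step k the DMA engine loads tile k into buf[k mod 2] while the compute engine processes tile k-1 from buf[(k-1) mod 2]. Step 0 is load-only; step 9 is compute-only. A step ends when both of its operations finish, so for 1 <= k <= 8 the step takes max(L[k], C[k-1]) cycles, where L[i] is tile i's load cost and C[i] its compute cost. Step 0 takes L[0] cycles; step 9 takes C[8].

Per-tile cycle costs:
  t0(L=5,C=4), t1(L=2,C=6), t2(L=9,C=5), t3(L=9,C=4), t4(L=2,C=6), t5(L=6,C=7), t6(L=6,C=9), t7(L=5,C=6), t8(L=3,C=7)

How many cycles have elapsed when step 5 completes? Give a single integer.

step 0: L[0]=5 → dur=5, Σ=5 | A=load:t0 B=idle [load-only]
step 1: L[1]=2 C[0]=4 → dur=4, Σ=9 | A=compute:t0 B=load:t1 [compute-bound]
step 2: L[2]=9 C[1]=6 → dur=9, Σ=18 | A=load:t2 B=compute:t1 [load-bound]
step 3: L[3]=9 C[2]=5 → dur=9, Σ=27 | A=compute:t2 B=load:t3 [load-bound]
step 4: L[4]=2 C[3]=4 → dur=4, Σ=31 | A=load:t4 B=compute:t3 [compute-bound]
step 5: L[5]=6 C[4]=6 → dur=6, Σ=37 | A=compute:t4 B=load:t5 [tied]
step 6: L[6]=6 C[5]=7 → dur=7, Σ=44 | A=load:t6 B=compute:t5 [compute-bound]
step 7: L[7]=5 C[6]=9 → dur=9, Σ=53 | A=compute:t6 B=load:t7 [compute-bound]
step 8: L[8]=3 C[7]=6 → dur=6, Σ=59 | A=load:t8 B=compute:t7 [compute-bound]
step 9: C[8]=7 → dur=7, Σ=66 | A=compute:t8 B=idle [compute-only]

end_cycle[5] = 37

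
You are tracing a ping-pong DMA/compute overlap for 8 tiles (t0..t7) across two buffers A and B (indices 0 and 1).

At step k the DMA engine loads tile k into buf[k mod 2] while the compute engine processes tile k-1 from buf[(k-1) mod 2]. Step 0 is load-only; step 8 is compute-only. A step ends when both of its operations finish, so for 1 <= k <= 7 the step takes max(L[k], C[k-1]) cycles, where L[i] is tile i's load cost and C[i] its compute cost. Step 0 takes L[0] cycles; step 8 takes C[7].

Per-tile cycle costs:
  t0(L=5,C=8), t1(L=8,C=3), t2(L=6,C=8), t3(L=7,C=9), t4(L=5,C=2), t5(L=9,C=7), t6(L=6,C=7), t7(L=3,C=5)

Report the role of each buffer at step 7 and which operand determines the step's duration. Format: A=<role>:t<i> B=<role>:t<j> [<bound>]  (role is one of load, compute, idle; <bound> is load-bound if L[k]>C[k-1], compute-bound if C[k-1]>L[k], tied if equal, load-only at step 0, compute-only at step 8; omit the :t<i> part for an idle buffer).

step 7: A=compute:t6 B=load:t7 [compute-bound]

step 0: L[0]=5 → dur=5, Σ=5 | A=load:t0 B=idle [load-only]
step 1: L[1]=8 C[0]=8 → dur=8, Σ=13 | A=compute:t0 B=load:t1 [tied]
step 2: L[2]=6 C[1]=3 → dur=6, Σ=19 | A=load:t2 B=compute:t1 [load-bound]
step 3: L[3]=7 C[2]=8 → dur=8, Σ=27 | A=compute:t2 B=load:t3 [compute-bound]
step 4: L[4]=5 C[3]=9 → dur=9, Σ=36 | A=load:t4 B=compute:t3 [compute-bound]
step 5: L[5]=9 C[4]=2 → dur=9, Σ=45 | A=compute:t4 B=load:t5 [load-bound]
step 6: L[6]=6 C[5]=7 → dur=7, Σ=52 | A=load:t6 B=compute:t5 [compute-bound]
step 7: L[7]=3 C[6]=7 → dur=7, Σ=59 | A=compute:t6 B=load:t7 [compute-bound]
step 8: C[7]=5 → dur=5, Σ=64 | A=idle B=compute:t7 [compute-only]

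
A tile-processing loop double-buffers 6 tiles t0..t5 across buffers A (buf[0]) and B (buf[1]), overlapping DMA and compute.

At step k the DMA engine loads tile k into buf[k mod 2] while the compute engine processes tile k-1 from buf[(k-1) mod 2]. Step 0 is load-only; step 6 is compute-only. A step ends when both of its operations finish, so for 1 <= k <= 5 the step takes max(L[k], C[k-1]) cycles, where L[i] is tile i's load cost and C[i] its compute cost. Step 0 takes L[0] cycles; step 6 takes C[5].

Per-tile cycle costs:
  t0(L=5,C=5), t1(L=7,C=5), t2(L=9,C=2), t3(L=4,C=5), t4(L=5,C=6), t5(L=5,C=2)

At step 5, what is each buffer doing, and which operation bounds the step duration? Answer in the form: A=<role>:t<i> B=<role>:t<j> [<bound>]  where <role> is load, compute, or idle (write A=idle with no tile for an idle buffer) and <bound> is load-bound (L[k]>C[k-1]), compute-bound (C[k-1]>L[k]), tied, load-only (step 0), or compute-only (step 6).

step 5: A=compute:t4 B=load:t5 [compute-bound]

k=0 load=t0/5c comp=- wait=5 total=5
k=1 load=t1/7c comp=t0/5c wait=7 total=12
k=2 load=t2/9c comp=t1/5c wait=9 total=21
k=3 load=t3/4c comp=t2/2c wait=4 total=25
k=4 load=t4/5c comp=t3/5c wait=5 total=30
k=5 load=t5/5c comp=t4/6c wait=6 total=36
k=6 load=- comp=t5/2c wait=2 total=38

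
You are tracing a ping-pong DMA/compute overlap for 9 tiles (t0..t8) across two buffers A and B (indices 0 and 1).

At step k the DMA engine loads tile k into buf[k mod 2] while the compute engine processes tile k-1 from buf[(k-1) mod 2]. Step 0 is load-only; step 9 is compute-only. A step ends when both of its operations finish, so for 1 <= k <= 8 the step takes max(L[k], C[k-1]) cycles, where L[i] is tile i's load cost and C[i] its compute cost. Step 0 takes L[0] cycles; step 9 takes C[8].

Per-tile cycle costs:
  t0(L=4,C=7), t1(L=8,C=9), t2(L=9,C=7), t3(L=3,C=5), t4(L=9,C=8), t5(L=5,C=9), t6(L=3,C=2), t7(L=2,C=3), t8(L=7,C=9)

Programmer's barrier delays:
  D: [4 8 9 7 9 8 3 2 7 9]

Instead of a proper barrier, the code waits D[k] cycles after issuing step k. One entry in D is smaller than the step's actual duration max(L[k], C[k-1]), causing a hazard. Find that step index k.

hazard at step 6

[0] required=L[0]=4=4 vs D=4 ok
[1] required=max(L[1]=8,C[0]=7)=8 vs D=8 ok
[2] required=max(L[2]=9,C[1]=9)=9 vs D=9 ok
[3] required=max(L[3]=3,C[2]=7)=7 vs D=7 ok
[4] required=max(L[4]=9,C[3]=5)=9 vs D=9 ok
[5] required=max(L[5]=5,C[4]=8)=8 vs D=8 ok
[6] required=max(L[6]=3,C[5]=9)=9 vs D=3 SHORT
[7] required=max(L[7]=2,C[6]=2)=2 vs D=2 ok
[8] required=max(L[8]=7,C[7]=3)=7 vs D=7 ok
[9] required=C[8]=9=9 vs D=9 ok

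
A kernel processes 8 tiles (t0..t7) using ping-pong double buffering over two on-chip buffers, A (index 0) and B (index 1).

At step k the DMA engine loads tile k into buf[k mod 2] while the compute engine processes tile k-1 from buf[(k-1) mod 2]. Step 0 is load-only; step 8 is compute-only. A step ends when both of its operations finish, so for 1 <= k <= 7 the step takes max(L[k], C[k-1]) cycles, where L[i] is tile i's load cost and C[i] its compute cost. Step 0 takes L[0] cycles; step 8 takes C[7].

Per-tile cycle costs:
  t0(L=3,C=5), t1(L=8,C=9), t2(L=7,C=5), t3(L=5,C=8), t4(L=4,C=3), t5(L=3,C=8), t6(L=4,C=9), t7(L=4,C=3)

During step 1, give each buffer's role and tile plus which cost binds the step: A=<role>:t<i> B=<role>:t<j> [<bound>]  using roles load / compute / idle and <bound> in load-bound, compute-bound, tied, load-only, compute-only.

step 1: A=compute:t0 B=load:t1 [load-bound]

step 0: L[0]=3 → dur=3, Σ=3 | A=load:t0 B=idle [load-only]
step 1: L[1]=8 C[0]=5 → dur=8, Σ=11 | A=compute:t0 B=load:t1 [load-bound]
step 2: L[2]=7 C[1]=9 → dur=9, Σ=20 | A=load:t2 B=compute:t1 [compute-bound]
step 3: L[3]=5 C[2]=5 → dur=5, Σ=25 | A=compute:t2 B=load:t3 [tied]
step 4: L[4]=4 C[3]=8 → dur=8, Σ=33 | A=load:t4 B=compute:t3 [compute-bound]
step 5: L[5]=3 C[4]=3 → dur=3, Σ=36 | A=compute:t4 B=load:t5 [tied]
step 6: L[6]=4 C[5]=8 → dur=8, Σ=44 | A=load:t6 B=compute:t5 [compute-bound]
step 7: L[7]=4 C[6]=9 → dur=9, Σ=53 | A=compute:t6 B=load:t7 [compute-bound]
step 8: C[7]=3 → dur=3, Σ=56 | A=idle B=compute:t7 [compute-only]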